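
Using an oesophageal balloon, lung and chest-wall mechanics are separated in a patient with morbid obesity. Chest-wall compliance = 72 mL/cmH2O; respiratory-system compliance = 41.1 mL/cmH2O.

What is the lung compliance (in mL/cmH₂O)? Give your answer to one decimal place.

95.8

1/CL = 1/Crs − 1/Ccw.
1/CL = 1/41.1 − 1/72 = 0.01044.
CL = 95.785 mL/cmH2O.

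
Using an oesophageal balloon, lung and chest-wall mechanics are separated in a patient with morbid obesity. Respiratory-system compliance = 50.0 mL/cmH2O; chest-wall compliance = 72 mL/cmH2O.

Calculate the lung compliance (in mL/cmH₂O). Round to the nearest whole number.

164

1/CL = 1/Crs − 1/Ccw.
1/CL = 1/50.0 − 1/72 = 0.006111.
CL = 163.64 mL/cmH2O.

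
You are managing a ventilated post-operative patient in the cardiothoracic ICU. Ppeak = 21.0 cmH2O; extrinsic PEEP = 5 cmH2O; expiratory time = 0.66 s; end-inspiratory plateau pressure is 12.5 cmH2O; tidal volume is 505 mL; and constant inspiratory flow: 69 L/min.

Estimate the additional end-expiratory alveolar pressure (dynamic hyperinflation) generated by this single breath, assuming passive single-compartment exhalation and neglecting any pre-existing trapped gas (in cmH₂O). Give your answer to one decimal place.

Flow: 69 L/min ÷ 60 = 1.15 L/s.
R = (PIP − Pplat)/V̇ = (21.0 − 12.5) / 1.15 = 8.5/1.15 = 7.391 cmH2O·s/L.
C = Vt/(Pplat − PEEP) = 505.0 / (12.5 − 5) = 505.0/7.5 = 67.333 mL/cmH2O.
τ = R × C = 7.391 × 0.06733 L/cmH2O = 0.4976 s.
Fraction remaining = e^(−Te/τ) = e^(−0.66/0.4976) = 0.2654; trapped volume = 505.0 × 0.2654 = 134.03 mL.
Additional alveolar pressure from trapping ≈ V_trapped / C = 134.03 / 67.333 = 1.991 cmH2O.

2.0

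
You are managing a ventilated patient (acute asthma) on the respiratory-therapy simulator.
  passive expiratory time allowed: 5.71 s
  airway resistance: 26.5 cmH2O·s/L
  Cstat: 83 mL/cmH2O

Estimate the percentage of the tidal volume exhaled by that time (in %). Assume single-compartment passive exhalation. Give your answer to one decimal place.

τ = R × C = 26.5 × 83 mL/cmH2O = 26.5 × 0.083 L/cmH2O = 2.2 s.
Passive exhalation: V(t)/V₀ = e^(−t/τ) = e^(−5.71/2.2) = 0.07461.
Fraction exhaled = 1 − 0.07461 = 0.9254 → 92.54%.

92.5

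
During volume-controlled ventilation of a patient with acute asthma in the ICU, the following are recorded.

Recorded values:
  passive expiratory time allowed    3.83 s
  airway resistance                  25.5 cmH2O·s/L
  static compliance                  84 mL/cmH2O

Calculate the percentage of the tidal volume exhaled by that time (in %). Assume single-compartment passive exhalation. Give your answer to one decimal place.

83.3

τ = R × C = 25.5 × 84 mL/cmH2O = 25.5 × 0.084 L/cmH2O = 2.142 s.
Passive exhalation: V(t)/V₀ = e^(−t/τ) = e^(−3.83/2.142) = 0.1673.
Fraction exhaled = 1 − 0.1673 = 0.8327 → 83.27%.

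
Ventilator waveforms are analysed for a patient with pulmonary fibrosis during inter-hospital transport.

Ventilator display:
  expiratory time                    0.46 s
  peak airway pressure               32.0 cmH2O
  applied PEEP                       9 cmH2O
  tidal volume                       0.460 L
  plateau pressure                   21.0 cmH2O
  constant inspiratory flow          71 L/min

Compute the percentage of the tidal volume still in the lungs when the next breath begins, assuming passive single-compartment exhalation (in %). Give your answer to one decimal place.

Flow: 71 L/min ÷ 60 = 1.1833 L/s.
R = (PIP − Pplat)/V̇ = (32.0 − 21.0) / 1.1833 = 11.0/1.1833 = 9.296 cmH2O·s/L.
C = Vt/(Pplat − PEEP) = 460.0 / (21.0 − 9) = 460.0/12.0 = 38.333 mL/cmH2O.
τ = R × C = 9.296 × 0.03833 L/cmH2O = 0.3563 s.
Fraction remaining at end-expiration = e^(−Te/τ) = e^(−0.46/0.3563) = 0.275 → 27.5%.

27.5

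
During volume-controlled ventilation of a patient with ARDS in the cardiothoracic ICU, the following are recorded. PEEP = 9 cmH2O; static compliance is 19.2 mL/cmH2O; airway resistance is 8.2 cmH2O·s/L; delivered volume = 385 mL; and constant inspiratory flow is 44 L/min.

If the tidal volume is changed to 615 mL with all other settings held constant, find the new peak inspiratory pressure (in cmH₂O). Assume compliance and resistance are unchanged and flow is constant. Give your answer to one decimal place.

47.0

Flow: 44 L/min ÷ 60 = 0.7333 L/s.
PIP = Vt/C + R·V̇ + PEEP (constant-flow equation of motion).
Only the elastic term changes: ΔPIP = ΔVt / C = (615 − 385) / 19.2 = 11.979 cmH2O.
Original PIP = 385/19.2 + 8.2×0.7333 + 9 = 35.065 cmH2O; new PIP = 35.065 + (11.979) = 47.044 cmH2O.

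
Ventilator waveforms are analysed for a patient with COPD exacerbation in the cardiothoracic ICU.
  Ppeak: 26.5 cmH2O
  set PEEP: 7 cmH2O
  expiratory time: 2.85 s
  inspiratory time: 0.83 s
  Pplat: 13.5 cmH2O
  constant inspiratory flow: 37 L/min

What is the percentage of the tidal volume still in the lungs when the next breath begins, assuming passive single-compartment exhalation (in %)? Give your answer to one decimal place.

Flow: 37 L/min ÷ 60 = 0.6167 L/s.
Vt = flow × Ti = 0.6167 L/s × 0.83 s × 1000 mL/L = 511.86 mL.
R = (PIP − Pplat)/V̇ = (26.5 − 13.5) / 0.6167 = 13.0/0.6167 = 21.08 cmH2O·s/L.
C = Vt/(Pplat − PEEP) = 511.86 / (13.5 − 7) = 511.86/6.5 = 78.748 mL/cmH2O.
τ = R × C = 21.08 × 0.07875 L/cmH2O = 1.66 s.
Fraction remaining at end-expiration = e^(−Te/τ) = e^(−2.85/1.66) = 0.1796 → 17.96%.

18.0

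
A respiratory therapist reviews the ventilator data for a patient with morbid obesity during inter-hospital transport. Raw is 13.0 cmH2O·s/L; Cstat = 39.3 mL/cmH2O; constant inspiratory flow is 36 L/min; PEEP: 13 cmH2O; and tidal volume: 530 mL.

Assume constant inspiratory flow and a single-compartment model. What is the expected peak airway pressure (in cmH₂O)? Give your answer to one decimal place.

Flow: 36 L/min ÷ 60 = 0.6 L/s.
Equation of motion (constant flow): PIP = Vt/C + R·V̇ + PEEP.
PIP = 530/39.3 + 13.0×0.6 + 13 = 13.486 + 7.8 + 13 = 34.286 cmH2O.

34.3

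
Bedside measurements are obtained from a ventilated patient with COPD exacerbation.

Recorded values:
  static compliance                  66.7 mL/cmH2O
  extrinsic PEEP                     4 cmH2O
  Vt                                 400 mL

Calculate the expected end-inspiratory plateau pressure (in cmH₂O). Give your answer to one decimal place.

10.0

Pplat = PEEP + Vt / Cstat = 4 + 400 / 66.7 = 4 + 5.997 = 9.997 cmH2O.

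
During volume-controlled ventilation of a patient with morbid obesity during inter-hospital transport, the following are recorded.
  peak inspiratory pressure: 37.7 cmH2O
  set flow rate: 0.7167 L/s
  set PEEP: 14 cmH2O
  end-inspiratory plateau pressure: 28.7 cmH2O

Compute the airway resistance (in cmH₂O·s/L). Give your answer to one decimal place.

Raw = (PIP − Pplat) / flow = (37.7 − 28.7) / 0.7167 = 9.0 / 0.7167 = 12.558 cmH2O·s/L.

12.6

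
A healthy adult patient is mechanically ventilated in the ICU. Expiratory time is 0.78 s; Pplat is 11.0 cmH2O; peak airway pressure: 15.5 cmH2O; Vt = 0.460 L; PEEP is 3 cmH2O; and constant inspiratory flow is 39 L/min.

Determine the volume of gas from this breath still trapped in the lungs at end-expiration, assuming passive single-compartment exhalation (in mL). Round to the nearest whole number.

65

Flow: 39 L/min ÷ 60 = 0.65 L/s.
R = (PIP − Pplat)/V̇ = (15.5 − 11.0) / 0.65 = 4.5/0.65 = 6.923 cmH2O·s/L.
C = Vt/(Pplat − PEEP) = 460.0 / (11.0 − 3) = 460.0/8.0 = 57.5 mL/cmH2O.
τ = R × C = 6.923 × 0.0575 L/cmH2O = 0.3981 s.
Fraction remaining = e^(−Te/τ) = e^(−0.78/0.3981) = 0.141.
Trapped volume = 460.0 × 0.141 = 64.86 mL.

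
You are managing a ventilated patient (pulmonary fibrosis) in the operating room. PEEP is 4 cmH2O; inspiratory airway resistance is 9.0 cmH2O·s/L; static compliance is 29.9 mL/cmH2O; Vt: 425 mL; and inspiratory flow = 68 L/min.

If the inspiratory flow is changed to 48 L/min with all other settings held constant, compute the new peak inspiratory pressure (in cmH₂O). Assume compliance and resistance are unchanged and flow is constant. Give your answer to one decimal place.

25.4

Flow: 68 L/min ÷ 60 = 1.1333 L/s.
New flow: 48 L/min ÷ 60 = 0.8 L/s.
PIP = Vt/C + R·V̇ + PEEP (constant-flow equation of motion).
Only the resistive term changes: ΔPIP = R × ΔV̇ = 9.0 × (0.8 − 1.1333) = 9.0 × -0.3333 = -3.0 cmH2O.
Original PIP = 425/29.9 + 9.0×1.1333 + 4 = 28.414 cmH2O; new PIP = 28.414 + (-3.0) = 25.414 cmH2O.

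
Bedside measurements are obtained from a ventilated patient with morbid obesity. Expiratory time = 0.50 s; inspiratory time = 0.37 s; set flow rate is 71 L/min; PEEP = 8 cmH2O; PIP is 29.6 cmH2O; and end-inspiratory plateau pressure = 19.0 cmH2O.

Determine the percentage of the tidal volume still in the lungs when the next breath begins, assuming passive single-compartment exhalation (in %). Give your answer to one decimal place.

24.6

Flow: 71 L/min ÷ 60 = 1.1833 L/s.
Vt = flow × Ti = 1.1833 L/s × 0.37 s × 1000 mL/L = 437.82 mL.
R = (PIP − Pplat)/V̇ = (29.6 − 19.0) / 1.1833 = 10.6/1.1833 = 8.958 cmH2O·s/L.
C = Vt/(Pplat − PEEP) = 437.82 / (19.0 − 8) = 437.82/11.0 = 39.802 mL/cmH2O.
τ = R × C = 8.958 × 0.0398 L/cmH2O = 0.3565 s.
Fraction remaining at end-expiration = e^(−Te/τ) = e^(−0.50/0.3565) = 0.246 → 24.6%.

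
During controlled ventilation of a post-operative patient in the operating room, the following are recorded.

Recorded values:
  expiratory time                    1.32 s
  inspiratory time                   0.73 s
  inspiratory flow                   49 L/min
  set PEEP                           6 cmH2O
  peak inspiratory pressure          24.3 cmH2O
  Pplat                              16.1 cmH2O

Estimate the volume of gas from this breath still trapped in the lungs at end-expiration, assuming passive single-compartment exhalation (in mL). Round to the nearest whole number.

Flow: 49 L/min ÷ 60 = 0.8167 L/s.
Vt = flow × Ti = 0.8167 L/s × 0.73 s × 1000 mL/L = 596.19 mL.
R = (PIP − Pplat)/V̇ = (24.3 − 16.1) / 0.8167 = 8.2/0.8167 = 10.04 cmH2O·s/L.
C = Vt/(Pplat − PEEP) = 596.19 / (16.1 − 6) = 596.19/10.1 = 59.029 mL/cmH2O.
τ = R × C = 10.04 × 0.05903 L/cmH2O = 0.5927 s.
Fraction remaining = e^(−Te/τ) = e^(−1.32/0.5927) = 0.1078.
Trapped volume = 596.19 × 0.1078 = 64.269 mL.

64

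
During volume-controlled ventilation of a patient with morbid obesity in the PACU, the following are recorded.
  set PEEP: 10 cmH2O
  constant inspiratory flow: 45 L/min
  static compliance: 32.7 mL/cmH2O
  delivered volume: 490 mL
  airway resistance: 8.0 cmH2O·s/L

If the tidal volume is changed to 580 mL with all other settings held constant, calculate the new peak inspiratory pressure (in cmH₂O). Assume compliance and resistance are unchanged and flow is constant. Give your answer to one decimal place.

33.7

Flow: 45 L/min ÷ 60 = 0.75 L/s.
PIP = Vt/C + R·V̇ + PEEP (constant-flow equation of motion).
Only the elastic term changes: ΔPIP = ΔVt / C = (580 − 490) / 32.7 = 2.752 cmH2O.
Original PIP = 490/32.7 + 8.0×0.75 + 10 = 30.985 cmH2O; new PIP = 30.985 + (2.752) = 33.737 cmH2O.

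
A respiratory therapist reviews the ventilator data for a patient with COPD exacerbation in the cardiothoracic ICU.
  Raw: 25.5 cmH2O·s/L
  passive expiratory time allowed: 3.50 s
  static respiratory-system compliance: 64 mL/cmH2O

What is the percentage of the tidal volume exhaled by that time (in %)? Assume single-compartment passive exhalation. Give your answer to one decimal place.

88.3

τ = R × C = 25.5 × 64 mL/cmH2O = 25.5 × 0.064 L/cmH2O = 1.632 s.
Passive exhalation: V(t)/V₀ = e^(−t/τ) = e^(−3.50/1.632) = 0.1171.
Fraction exhaled = 1 − 0.1171 = 0.8829 → 88.29%.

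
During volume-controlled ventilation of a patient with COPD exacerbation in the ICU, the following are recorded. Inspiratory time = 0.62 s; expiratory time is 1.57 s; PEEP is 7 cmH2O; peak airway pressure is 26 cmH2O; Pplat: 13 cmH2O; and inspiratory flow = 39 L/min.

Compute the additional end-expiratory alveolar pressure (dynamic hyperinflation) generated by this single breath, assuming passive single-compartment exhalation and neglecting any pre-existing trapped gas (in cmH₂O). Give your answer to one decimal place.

1.9

Flow: 39 L/min ÷ 60 = 0.65 L/s.
Vt = flow × Ti = 0.65 L/s × 0.62 s × 1000 mL/L = 403.0 mL.
R = (PIP − Pplat)/V̇ = (26 − 13) / 0.65 = 13.0/0.65 = 20.0 cmH2O·s/L.
C = Vt/(Pplat − PEEP) = 403.0 / (13 − 7) = 403.0/6.0 = 67.167 mL/cmH2O.
τ = R × C = 20.0 × 0.06717 L/cmH2O = 1.343 s.
Fraction remaining = e^(−Te/τ) = e^(−1.57/1.343) = 0.3107; trapped volume = 403.0 × 0.3107 = 125.21 mL.
Additional alveolar pressure from trapping ≈ V_trapped / C = 125.21 / 67.167 = 1.864 cmH2O.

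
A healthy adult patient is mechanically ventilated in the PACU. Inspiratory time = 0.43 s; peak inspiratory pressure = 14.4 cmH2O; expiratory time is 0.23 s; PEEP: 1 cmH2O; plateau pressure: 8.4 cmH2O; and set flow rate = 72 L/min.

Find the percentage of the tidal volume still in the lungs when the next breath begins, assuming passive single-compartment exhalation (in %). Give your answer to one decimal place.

51.7

Flow: 72 L/min ÷ 60 = 1.2 L/s.
Vt = flow × Ti = 1.2 L/s × 0.43 s × 1000 mL/L = 516.0 mL.
R = (PIP − Pplat)/V̇ = (14.4 − 8.4) / 1.2 = 6.0/1.2 = 5.0 cmH2O·s/L.
C = Vt/(Pplat − PEEP) = 516.0 / (8.4 − 1) = 516.0/7.4 = 69.73 mL/cmH2O.
τ = R × C = 5.0 × 0.06973 L/cmH2O = 0.3487 s.
Fraction remaining at end-expiration = e^(−Te/τ) = e^(−0.23/0.3487) = 0.5171 → 51.71%.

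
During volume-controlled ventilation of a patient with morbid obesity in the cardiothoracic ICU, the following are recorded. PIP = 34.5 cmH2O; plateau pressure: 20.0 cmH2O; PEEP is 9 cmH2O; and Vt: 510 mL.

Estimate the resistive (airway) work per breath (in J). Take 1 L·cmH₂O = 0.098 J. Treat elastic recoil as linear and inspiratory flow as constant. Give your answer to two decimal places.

0.72

With constant inspiratory flow the resistive pressure is constant at PIP − Pplat = 34.5 − 20.0 = 14.5 cmH2O, so resistive work = 14.5 × 0.510 = 7.395 L·cmH2O.
× 0.098 J/(L·cmH2O) → 0.7247 J.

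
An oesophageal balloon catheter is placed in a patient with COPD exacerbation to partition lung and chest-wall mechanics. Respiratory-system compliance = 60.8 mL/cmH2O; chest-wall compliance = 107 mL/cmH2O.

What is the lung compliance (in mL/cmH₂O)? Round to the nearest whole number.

1/CL = 1/Crs − 1/Ccw.
1/CL = 1/60.8 − 1/107 = 0.007102.
CL = 140.81 mL/cmH2O.

141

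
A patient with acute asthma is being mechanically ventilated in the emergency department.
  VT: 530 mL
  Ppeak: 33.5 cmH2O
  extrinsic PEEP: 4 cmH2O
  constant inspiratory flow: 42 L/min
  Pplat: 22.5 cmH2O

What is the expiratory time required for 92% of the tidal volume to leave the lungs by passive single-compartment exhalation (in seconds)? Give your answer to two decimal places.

Flow: 42 L/min ÷ 60 = 0.7 L/s.
R = (PIP − Pplat)/V̇ = (33.5 − 22.5) / 0.7 = 11.0/0.7 = 15.714 cmH2O·s/L.
C = Vt/(Pplat − PEEP) = 530.0 / (22.5 − 4) = 530.0/18.5 = 28.649 mL/cmH2O.
τ = R × C = 15.714 × 0.02865 L/cmH2O = 0.4502 s.
t = −τ·ln(1 − 0.92) = −0.4502·ln(0.08) = 1.137 s.

1.14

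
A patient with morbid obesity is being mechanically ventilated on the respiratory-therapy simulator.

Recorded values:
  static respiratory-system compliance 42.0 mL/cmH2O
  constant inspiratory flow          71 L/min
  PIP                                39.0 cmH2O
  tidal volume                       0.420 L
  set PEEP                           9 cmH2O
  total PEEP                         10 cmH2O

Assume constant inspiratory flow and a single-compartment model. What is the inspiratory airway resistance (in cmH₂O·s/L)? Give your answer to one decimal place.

Flow: 71 L/min ÷ 60 = 1.1833 L/s.
Total PEEP = 10 cmH2O (set 9 + intrinsic 1); this is the baseline alveolar pressure.
Equation of motion (constant flow): PIP = Vt/C + R·V̇ + PEEP.
R·V̇ = PIP − Vt/C − PEEP = 39.0 − 420/42.0 − 10 = 39.0 − 10.0 − 10 = 19.0 cmH2O.
R = 19.0 / 1.1833 = 16.057 cmH2O·s/L.

16.1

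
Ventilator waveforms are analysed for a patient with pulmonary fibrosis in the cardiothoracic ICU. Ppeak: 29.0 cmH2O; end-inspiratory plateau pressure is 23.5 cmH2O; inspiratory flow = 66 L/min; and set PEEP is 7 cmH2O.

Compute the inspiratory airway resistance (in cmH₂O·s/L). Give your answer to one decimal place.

5.0

Flow: 66 L/min ÷ 60 = 1.1 L/s.
Raw = (PIP − Pplat) / flow = (29.0 − 23.5) / 1.1 = 5.5 / 1.1 = 5.0 cmH2O·s/L.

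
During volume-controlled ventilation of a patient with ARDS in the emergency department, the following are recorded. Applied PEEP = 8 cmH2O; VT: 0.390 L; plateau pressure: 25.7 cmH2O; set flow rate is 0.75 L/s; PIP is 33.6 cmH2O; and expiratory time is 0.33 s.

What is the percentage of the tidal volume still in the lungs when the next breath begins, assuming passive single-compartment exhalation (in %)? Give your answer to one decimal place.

R = (PIP − Pplat)/V̇ = (33.6 − 25.7) / 0.75 = 7.9/0.75 = 10.533 cmH2O·s/L.
C = Vt/(Pplat − PEEP) = 390.0 / (25.7 − 8) = 390.0/17.7 = 22.034 mL/cmH2O.
τ = R × C = 10.533 × 0.02203 L/cmH2O = 0.232 s.
Fraction remaining at end-expiration = e^(−Te/τ) = e^(−0.33/0.232) = 0.2411 → 24.11%.

24.1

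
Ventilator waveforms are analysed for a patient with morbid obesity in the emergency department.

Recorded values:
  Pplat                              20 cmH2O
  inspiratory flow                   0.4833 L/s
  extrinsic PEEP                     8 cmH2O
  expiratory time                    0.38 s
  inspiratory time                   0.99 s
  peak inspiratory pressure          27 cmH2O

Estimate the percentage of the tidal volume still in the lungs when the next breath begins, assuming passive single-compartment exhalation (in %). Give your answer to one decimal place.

51.8

Vt = flow × Ti = 0.4833 L/s × 0.99 s × 1000 mL/L = 478.47 mL.
R = (PIP − Pplat)/V̇ = (27 − 20) / 0.4833 = 7.0/0.4833 = 14.484 cmH2O·s/L.
C = Vt/(Pplat − PEEP) = 478.47 / (20 − 8) = 478.47/12.0 = 39.873 mL/cmH2O.
τ = R × C = 14.484 × 0.03987 L/cmH2O = 0.5775 s.
Fraction remaining at end-expiration = e^(−Te/τ) = e^(−0.38/0.5775) = 0.5179 → 51.79%.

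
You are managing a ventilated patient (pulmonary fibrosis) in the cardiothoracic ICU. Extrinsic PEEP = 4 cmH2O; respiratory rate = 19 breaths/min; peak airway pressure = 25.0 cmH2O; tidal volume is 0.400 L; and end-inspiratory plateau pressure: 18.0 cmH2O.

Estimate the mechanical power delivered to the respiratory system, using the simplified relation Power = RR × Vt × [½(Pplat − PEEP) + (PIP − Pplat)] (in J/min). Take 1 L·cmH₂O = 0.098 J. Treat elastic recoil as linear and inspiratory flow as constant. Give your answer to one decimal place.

Per-breath work = Vt × [½(Pplat−PEEP) + (PIP−Pplat)] = 0.400 × [0.5×14.0 + 7.0] = 0.400 × 14.0 = 5.6 L·cmH2O.
Power = 19 × 5.6 = 106.4 L·cmH2O/min.
× 0.098 J/(L·cmH2O) → 10.427 J/min.

10.4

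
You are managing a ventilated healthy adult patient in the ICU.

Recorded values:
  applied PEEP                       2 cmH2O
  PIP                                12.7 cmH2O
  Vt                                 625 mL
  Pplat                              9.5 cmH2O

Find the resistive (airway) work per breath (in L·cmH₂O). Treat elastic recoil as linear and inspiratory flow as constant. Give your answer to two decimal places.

With constant inspiratory flow the resistive pressure is constant at PIP − Pplat = 12.7 − 9.5 = 3.2 cmH2O, so resistive work = 3.2 × 0.625 = 2.0 L·cmH2O.

2.00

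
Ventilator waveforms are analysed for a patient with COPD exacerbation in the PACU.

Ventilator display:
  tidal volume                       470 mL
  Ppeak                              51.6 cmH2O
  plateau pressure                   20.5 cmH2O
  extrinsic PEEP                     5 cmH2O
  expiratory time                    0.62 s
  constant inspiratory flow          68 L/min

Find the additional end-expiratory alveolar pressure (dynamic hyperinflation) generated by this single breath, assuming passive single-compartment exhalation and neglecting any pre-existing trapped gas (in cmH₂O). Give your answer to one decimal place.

Flow: 68 L/min ÷ 60 = 1.1333 L/s.
R = (PIP − Pplat)/V̇ = (51.6 − 20.5) / 1.1333 = 31.1/1.1333 = 27.442 cmH2O·s/L.
C = Vt/(Pplat − PEEP) = 470.0 / (20.5 − 5) = 470.0/15.5 = 30.323 mL/cmH2O.
τ = R × C = 27.442 × 0.03032 L/cmH2O = 0.832 s.
Fraction remaining = e^(−Te/τ) = e^(−0.62/0.832) = 0.4746; trapped volume = 470.0 × 0.4746 = 223.06 mL.
Additional alveolar pressure from trapping ≈ V_trapped / C = 223.06 / 30.323 = 7.356 cmH2O.

7.4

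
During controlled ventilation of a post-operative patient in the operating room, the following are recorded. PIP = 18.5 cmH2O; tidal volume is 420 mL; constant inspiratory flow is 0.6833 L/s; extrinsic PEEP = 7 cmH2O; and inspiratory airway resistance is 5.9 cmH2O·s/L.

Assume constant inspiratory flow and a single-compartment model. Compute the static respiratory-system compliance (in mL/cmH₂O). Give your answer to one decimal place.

56.2

Equation of motion (constant flow): PIP = Vt/C + R·V̇ + PEEP.
Vt/C = PIP − R·V̇ − PEEP = 18.5 − 5.9×0.6833 − 7 = 18.5 − 4.031 − 7 = 7.469 cmH2O.
C = Vt / 7.469 = 420 / 7.469 = 56.232 mL/cmH2O.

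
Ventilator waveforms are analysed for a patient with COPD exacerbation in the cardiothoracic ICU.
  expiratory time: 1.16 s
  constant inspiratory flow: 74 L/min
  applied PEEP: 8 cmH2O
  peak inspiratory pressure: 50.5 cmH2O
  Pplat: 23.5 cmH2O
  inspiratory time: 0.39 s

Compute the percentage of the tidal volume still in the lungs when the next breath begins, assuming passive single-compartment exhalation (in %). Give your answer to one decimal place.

Flow: 74 L/min ÷ 60 = 1.2333 L/s.
Vt = flow × Ti = 1.2333 L/s × 0.39 s × 1000 mL/L = 480.99 mL.
R = (PIP − Pplat)/V̇ = (50.5 − 23.5) / 1.2333 = 27.0/1.2333 = 21.892 cmH2O·s/L.
C = Vt/(Pplat − PEEP) = 480.99 / (23.5 − 8) = 480.99/15.5 = 31.032 mL/cmH2O.
τ = R × C = 21.892 × 0.03103 L/cmH2O = 0.6793 s.
Fraction remaining at end-expiration = e^(−Te/τ) = e^(−1.16/0.6793) = 0.1813 → 18.13%.

18.1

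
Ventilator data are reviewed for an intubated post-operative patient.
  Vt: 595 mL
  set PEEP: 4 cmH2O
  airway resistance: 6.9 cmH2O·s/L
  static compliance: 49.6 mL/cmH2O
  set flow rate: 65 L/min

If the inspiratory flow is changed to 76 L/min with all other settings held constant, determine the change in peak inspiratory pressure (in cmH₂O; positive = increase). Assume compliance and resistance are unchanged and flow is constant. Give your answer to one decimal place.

Flow: 65 L/min ÷ 60 = 1.0833 L/s.
New flow: 76 L/min ÷ 60 = 1.2667 L/s.
PIP = Vt/C + R·V̇ + PEEP (constant-flow equation of motion).
Only the resistive term changes: ΔPIP = R × ΔV̇ = 6.9 × (1.2667 − 1.0833) = 6.9 × 0.1834 = 1.265 cmH2O.

1.3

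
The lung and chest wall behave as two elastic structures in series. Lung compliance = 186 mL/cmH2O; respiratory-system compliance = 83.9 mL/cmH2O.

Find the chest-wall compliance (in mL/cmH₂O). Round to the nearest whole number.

153

1/Ccw = 1/Crs − 1/CL.
1/Ccw = 1/83.9 − 1/186 = 0.006543.
Ccw = 152.84 mL/cmH2O.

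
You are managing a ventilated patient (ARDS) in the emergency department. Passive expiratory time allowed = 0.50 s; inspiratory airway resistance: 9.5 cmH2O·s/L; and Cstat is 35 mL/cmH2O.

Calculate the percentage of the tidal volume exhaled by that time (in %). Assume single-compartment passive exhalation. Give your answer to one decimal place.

τ = R × C = 9.5 × 35 mL/cmH2O = 9.5 × 0.035 L/cmH2O = 0.3325 s.
Passive exhalation: V(t)/V₀ = e^(−t/τ) = e^(−0.50/0.3325) = 0.2223.
Fraction exhaled = 1 − 0.2223 = 0.7777 → 77.77%.

77.8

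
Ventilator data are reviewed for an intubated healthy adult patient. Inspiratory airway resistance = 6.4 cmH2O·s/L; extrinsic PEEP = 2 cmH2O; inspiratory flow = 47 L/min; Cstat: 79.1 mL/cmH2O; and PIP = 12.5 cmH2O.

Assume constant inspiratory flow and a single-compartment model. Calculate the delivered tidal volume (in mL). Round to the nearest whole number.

Flow: 47 L/min ÷ 60 = 0.7833 L/s.
Equation of motion (constant flow): PIP = Vt/C + R·V̇ + PEEP.
Vt/C = PIP − R·V̇ − PEEP = 12.5 − 5.013 − 2 = 5.487 cmH2O.
Vt = C × 5.487 = 79.1 × 5.487 = 434.02 mL.

434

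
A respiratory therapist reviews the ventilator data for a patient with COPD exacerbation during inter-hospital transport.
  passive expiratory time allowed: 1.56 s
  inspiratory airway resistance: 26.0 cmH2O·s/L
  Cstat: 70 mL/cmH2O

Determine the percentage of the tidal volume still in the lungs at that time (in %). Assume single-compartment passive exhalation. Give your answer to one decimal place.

τ = R × C = 26.0 × 70 mL/cmH2O = 26.0 × 0.070 L/cmH2O = 1.82 s.
Passive exhalation: V(t)/V₀ = e^(−t/τ) = e^(−1.56/1.82) = 0.4244.
Fraction remaining = 0.4244 → 42.44%.

42.4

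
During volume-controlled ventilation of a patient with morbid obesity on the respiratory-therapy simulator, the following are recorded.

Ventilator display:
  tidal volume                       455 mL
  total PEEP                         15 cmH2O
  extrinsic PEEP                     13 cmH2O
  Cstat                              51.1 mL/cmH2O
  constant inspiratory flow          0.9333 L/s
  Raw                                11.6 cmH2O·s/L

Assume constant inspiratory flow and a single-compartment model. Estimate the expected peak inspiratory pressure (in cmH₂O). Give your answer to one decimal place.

Total PEEP = 15 cmH2O (set 13 + intrinsic 2); this is the baseline alveolar pressure.
Equation of motion (constant flow): PIP = Vt/C + R·V̇ + PEEP.
PIP = 455/51.1 + 11.6×0.9333 + 15 = 8.904 + 10.826 + 15 = 34.73 cmH2O.

34.7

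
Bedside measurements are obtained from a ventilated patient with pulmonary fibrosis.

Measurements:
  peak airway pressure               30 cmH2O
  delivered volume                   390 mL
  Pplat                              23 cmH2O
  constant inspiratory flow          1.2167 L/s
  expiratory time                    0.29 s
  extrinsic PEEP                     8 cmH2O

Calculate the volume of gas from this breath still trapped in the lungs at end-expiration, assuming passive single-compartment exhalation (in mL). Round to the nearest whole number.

56

R = (PIP − Pplat)/V̇ = (30 − 23) / 1.2167 = 7.0/1.2167 = 5.753 cmH2O·s/L.
C = Vt/(Pplat − PEEP) = 390.0 / (23 − 8) = 390.0/15.0 = 26.0 mL/cmH2O.
τ = R × C = 5.753 × 0.026 L/cmH2O = 0.1496 s.
Fraction remaining = e^(−Te/τ) = e^(−0.29/0.1496) = 0.1439.
Trapped volume = 390.0 × 0.1439 = 56.121 mL.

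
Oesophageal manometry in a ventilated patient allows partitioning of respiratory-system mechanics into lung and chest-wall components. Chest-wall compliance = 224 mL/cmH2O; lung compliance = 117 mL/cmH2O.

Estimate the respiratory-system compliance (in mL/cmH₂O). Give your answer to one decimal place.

76.9

Lung and chest wall are elastances in series: 1/Crs = 1/CL + 1/Ccw.
1/Crs = 1/117 + 1/224 = 0.01301.
Crs = 76.864 mL/cmH2O.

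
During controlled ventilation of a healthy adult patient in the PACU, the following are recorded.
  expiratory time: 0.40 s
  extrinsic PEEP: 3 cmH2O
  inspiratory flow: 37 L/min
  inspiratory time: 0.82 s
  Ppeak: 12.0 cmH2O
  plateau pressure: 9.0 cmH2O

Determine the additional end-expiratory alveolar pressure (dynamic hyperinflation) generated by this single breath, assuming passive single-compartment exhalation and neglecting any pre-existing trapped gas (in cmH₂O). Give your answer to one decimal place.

2.3

Flow: 37 L/min ÷ 60 = 0.6167 L/s.
Vt = flow × Ti = 0.6167 L/s × 0.82 s × 1000 mL/L = 505.69 mL.
R = (PIP − Pplat)/V̇ = (12.0 − 9.0) / 0.6167 = 3.0/0.6167 = 4.865 cmH2O·s/L.
C = Vt/(Pplat − PEEP) = 505.69 / (9.0 − 3) = 505.69/6.0 = 84.282 mL/cmH2O.
τ = R × C = 4.865 × 0.08428 L/cmH2O = 0.41 s.
Fraction remaining = e^(−Te/τ) = e^(−0.40/0.41) = 0.377; trapped volume = 505.69 × 0.377 = 190.65 mL.
Additional alveolar pressure from trapping ≈ V_trapped / C = 190.65 / 84.282 = 2.262 cmH2O.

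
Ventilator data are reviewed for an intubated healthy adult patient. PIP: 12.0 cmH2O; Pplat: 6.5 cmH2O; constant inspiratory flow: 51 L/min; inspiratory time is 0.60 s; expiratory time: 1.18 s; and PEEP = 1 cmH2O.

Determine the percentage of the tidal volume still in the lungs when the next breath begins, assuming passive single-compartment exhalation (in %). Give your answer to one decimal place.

Flow: 51 L/min ÷ 60 = 0.85 L/s.
Vt = flow × Ti = 0.85 L/s × 0.60 s × 1000 mL/L = 510.0 mL.
R = (PIP − Pplat)/V̇ = (12.0 − 6.5) / 0.85 = 5.5/0.85 = 6.471 cmH2O·s/L.
C = Vt/(Pplat − PEEP) = 510.0 / (6.5 − 1) = 510.0/5.5 = 92.727 mL/cmH2O.
τ = R × C = 6.471 × 0.09273 L/cmH2O = 0.6001 s.
Fraction remaining at end-expiration = e^(−Te/τ) = e^(−1.18/0.6001) = 0.14 → 14.0%.

14.0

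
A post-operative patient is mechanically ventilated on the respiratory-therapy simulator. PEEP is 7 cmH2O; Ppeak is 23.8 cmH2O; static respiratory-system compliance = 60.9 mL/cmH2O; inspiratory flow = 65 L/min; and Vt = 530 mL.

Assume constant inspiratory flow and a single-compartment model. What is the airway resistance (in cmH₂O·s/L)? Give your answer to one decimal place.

7.5

Flow: 65 L/min ÷ 60 = 1.0833 L/s.
Equation of motion (constant flow): PIP = Vt/C + R·V̇ + PEEP.
R·V̇ = PIP − Vt/C − PEEP = 23.8 − 530/60.9 − 7 = 23.8 − 8.703 − 7 = 8.097 cmH2O.
R = 8.097 / 1.0833 = 7.474 cmH2O·s/L.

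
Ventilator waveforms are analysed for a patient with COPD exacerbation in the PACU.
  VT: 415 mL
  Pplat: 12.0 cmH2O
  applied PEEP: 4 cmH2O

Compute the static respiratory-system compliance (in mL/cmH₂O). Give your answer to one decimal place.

Cstat = Vt / (Pplat − PEEP) = 415 / (12.0 − 4) = 415 / 8.0 = 51.875 mL/cmH2O.

51.9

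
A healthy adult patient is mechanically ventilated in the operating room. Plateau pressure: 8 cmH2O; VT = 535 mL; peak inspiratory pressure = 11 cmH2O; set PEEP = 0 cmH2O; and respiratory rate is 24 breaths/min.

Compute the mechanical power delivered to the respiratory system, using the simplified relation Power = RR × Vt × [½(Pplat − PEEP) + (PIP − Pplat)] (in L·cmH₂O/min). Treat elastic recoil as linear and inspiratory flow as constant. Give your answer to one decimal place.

89.9

Per-breath work = Vt × [½(Pplat−PEEP) + (PIP−Pplat)] = 0.535 × [0.5×8.0 + 3.0] = 0.535 × 7.0 = 3.745 L·cmH2O.
Power = 24 × 3.745 = 89.88 L·cmH2O/min.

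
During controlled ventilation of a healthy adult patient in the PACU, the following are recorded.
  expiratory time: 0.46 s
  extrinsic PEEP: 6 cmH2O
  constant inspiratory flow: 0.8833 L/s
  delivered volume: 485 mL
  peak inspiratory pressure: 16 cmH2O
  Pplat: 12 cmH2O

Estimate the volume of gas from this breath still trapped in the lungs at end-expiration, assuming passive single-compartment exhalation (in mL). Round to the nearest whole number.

138

R = (PIP − Pplat)/V̇ = (16 − 12) / 0.8833 = 4.0/0.8833 = 4.528 cmH2O·s/L.
C = Vt/(Pplat − PEEP) = 485.0 / (12 − 6) = 485.0/6.0 = 80.833 mL/cmH2O.
τ = R × C = 4.528 × 0.08083 L/cmH2O = 0.366 s.
Fraction remaining = e^(−Te/τ) = e^(−0.46/0.366) = 0.2846.
Trapped volume = 485.0 × 0.2846 = 138.03 mL.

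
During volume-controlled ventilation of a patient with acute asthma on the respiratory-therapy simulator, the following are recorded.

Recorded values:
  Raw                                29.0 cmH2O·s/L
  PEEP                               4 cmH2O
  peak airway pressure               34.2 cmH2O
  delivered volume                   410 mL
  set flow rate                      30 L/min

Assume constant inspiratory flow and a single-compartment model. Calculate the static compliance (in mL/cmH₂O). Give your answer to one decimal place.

26.1

Flow: 30 L/min ÷ 60 = 0.5 L/s.
Equation of motion (constant flow): PIP = Vt/C + R·V̇ + PEEP.
Vt/C = PIP − R·V̇ − PEEP = 34.2 − 29.0×0.5 − 4 = 34.2 − 14.5 − 4 = 15.7 cmH2O.
C = Vt / 15.7 = 410 / 15.7 = 26.115 mL/cmH2O.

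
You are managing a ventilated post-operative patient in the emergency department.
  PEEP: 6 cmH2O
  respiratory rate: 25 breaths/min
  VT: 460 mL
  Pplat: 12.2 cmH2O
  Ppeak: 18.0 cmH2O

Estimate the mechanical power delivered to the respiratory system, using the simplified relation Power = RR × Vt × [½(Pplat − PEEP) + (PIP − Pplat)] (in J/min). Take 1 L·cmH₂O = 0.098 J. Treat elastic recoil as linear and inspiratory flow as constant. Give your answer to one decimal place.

10.0

Per-breath work = Vt × [½(Pplat−PEEP) + (PIP−Pplat)] = 0.460 × [0.5×6.2 + 5.8] = 0.460 × 8.9 = 4.094 L·cmH2O.
Power = 25 × 4.094 = 102.35 L·cmH2O/min.
× 0.098 J/(L·cmH2O) → 10.03 J/min.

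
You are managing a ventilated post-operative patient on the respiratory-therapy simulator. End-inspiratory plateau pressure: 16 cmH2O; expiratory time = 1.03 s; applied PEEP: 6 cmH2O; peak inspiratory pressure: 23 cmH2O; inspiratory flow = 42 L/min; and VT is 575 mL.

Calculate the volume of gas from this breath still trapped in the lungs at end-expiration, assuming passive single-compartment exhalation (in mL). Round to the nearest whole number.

96

Flow: 42 L/min ÷ 60 = 0.7 L/s.
R = (PIP − Pplat)/V̇ = (23 − 16) / 0.7 = 7.0/0.7 = 10.0 cmH2O·s/L.
C = Vt/(Pplat − PEEP) = 575.0 / (16 − 6) = 575.0/10.0 = 57.5 mL/cmH2O.
τ = R × C = 10.0 × 0.0575 L/cmH2O = 0.575 s.
Fraction remaining = e^(−Te/τ) = e^(−1.03/0.575) = 0.1667.
Trapped volume = 575.0 × 0.1667 = 95.853 mL.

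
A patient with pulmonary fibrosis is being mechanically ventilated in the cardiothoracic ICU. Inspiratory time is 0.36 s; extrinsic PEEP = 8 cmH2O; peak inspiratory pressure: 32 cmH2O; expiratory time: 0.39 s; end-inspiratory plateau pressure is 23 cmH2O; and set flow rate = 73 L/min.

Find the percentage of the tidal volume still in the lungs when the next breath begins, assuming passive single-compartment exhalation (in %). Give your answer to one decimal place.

16.4

Flow: 73 L/min ÷ 60 = 1.2167 L/s.
Vt = flow × Ti = 1.2167 L/s × 0.36 s × 1000 mL/L = 438.01 mL.
R = (PIP − Pplat)/V̇ = (32 − 23) / 1.2167 = 9.0/1.2167 = 7.397 cmH2O·s/L.
C = Vt/(Pplat − PEEP) = 438.01 / (23 − 8) = 438.01/15.0 = 29.201 mL/cmH2O.
τ = R × C = 7.397 × 0.0292 L/cmH2O = 0.216 s.
Fraction remaining at end-expiration = e^(−Te/τ) = e^(−0.39/0.216) = 0.1644 → 16.44%.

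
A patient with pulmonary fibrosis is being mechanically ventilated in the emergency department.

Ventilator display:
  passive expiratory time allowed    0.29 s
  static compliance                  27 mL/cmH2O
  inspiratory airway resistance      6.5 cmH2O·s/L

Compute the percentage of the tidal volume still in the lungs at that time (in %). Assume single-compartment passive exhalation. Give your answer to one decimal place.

τ = R × C = 6.5 × 27 mL/cmH2O = 6.5 × 0.027 L/cmH2O = 0.1755 s.
Passive exhalation: V(t)/V₀ = e^(−t/τ) = e^(−0.29/0.1755) = 0.1916.
Fraction remaining = 0.1916 → 19.16%.

19.2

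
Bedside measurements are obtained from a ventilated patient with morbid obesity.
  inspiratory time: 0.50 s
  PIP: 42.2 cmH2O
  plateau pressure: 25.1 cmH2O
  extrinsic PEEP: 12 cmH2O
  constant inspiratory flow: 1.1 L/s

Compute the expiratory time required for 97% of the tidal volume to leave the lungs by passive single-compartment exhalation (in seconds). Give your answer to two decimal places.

Vt = flow × Ti = 1.1 L/s × 0.50 s × 1000 mL/L = 550.0 mL.
R = (PIP − Pplat)/V̇ = (42.2 − 25.1) / 1.1 = 17.1/1.1 = 15.545 cmH2O·s/L.
C = Vt/(Pplat − PEEP) = 550.0 / (25.1 − 12) = 550.0/13.1 = 41.985 mL/cmH2O.
τ = R × C = 15.545 × 0.04199 L/cmH2O = 0.6527 s.
t = −τ·ln(1 − 0.97) = −0.6527·ln(0.03) = 2.289 s.

2.29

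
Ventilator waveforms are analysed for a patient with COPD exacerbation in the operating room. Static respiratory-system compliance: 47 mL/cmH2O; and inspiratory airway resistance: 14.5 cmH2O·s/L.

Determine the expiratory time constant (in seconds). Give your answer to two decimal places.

0.68

τ = R × C = 14.5 × 47 mL/cmH2O = 14.5 × 0.047 L/cmH2O = 0.6815 s.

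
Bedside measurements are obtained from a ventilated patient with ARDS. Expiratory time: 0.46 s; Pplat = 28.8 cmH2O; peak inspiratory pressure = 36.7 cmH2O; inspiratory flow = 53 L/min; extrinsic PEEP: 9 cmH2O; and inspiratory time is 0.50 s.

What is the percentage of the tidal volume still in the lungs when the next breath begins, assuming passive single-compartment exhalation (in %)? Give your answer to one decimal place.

10.0

Flow: 53 L/min ÷ 60 = 0.8833 L/s.
Vt = flow × Ti = 0.8833 L/s × 0.50 s × 1000 mL/L = 441.65 mL.
R = (PIP − Pplat)/V̇ = (36.7 − 28.8) / 0.8833 = 7.9/0.8833 = 8.944 cmH2O·s/L.
C = Vt/(Pplat − PEEP) = 441.65 / (28.8 − 9) = 441.65/19.8 = 22.306 mL/cmH2O.
τ = R × C = 8.944 × 0.02231 L/cmH2O = 0.1995 s.
Fraction remaining at end-expiration = e^(−Te/τ) = e^(−0.46/0.1995) = 0.09968 → 9.968%.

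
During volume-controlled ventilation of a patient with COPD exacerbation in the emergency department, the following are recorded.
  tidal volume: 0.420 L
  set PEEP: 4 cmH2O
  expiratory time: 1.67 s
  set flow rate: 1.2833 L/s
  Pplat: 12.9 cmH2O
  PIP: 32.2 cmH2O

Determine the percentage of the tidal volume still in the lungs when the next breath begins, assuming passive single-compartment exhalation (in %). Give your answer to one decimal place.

R = (PIP − Pplat)/V̇ = (32.2 − 12.9) / 1.2833 = 19.3/1.2833 = 15.039 cmH2O·s/L.
C = Vt/(Pplat − PEEP) = 420.0 / (12.9 − 4) = 420.0/8.9 = 47.191 mL/cmH2O.
τ = R × C = 15.039 × 0.04719 L/cmH2O = 0.7097 s.
Fraction remaining at end-expiration = e^(−Te/τ) = e^(−1.67/0.7097) = 0.09507 → 9.507%.

9.5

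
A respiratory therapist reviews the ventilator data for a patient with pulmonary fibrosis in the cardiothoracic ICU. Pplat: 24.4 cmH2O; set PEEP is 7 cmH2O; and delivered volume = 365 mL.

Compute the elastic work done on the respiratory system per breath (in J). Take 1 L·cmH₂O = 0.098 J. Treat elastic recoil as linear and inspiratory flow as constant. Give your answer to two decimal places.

0.31

Elastic work ≈ ½ × (Pplat − PEEP) × Vt = 0.5 × (24.4 − 7) × 0.365 L = 0.5 × 17.4 × 0.365 = 3.176 L·cmH2O.
× 0.098 J/(L·cmH2O) → 0.3112 J.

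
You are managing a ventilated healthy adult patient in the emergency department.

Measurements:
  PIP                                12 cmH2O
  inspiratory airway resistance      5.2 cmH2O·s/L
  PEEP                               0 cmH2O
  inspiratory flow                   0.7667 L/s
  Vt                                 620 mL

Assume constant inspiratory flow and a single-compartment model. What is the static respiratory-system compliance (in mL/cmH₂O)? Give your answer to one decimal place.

Equation of motion (constant flow): PIP = Vt/C + R·V̇ + PEEP.
Vt/C = PIP − R·V̇ − PEEP = 12 − 5.2×0.7667 − 0 = 12 − 3.987 − 0 = 8.013 cmH2O.
C = Vt / 8.013 = 620 / 8.013 = 77.374 mL/cmH2O.

77.4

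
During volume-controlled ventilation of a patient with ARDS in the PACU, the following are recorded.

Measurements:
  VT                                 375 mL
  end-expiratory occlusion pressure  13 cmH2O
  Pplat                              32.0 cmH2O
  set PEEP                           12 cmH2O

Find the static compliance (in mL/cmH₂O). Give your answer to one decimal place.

End-expiratory occlusion gives total PEEP = 13 cmH2O (intrinsic PEEP = 13 − 12 = 1). Use total PEEP for the elastic gradient.
Cstat = Vt / (Pplat − PEEPtotal) = 375 / (32.0 − 13) = 375 / 19.0 = 19.737 mL/cmH2O.

19.7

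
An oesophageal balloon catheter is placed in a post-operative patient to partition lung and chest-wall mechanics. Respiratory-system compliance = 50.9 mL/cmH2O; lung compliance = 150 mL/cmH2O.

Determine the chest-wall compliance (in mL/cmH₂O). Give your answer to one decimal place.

77.0

1/Ccw = 1/Crs − 1/CL.
1/Ccw = 1/50.9 − 1/150 = 0.01298.
Ccw = 77.042 mL/cmH2O.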